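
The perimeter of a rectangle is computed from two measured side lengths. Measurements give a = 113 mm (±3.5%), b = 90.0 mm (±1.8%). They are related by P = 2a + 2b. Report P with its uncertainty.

For a sum/difference, combine absolute errors in quadrature:
  (2·δa)² = 62.6;  (2·δb)² = 10.5
δP = √(73.1) = 8.55 mm
P = 406 mm.

406 ± 8.55 mm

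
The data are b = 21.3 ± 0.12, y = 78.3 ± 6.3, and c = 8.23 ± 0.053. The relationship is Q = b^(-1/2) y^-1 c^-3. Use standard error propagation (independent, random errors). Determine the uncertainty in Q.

4.11e-07

Products/powers → add relative errors in quadrature, weighted by exponent:
  (−½·δb/b)² = (-0.5×0.00563)² = 7.93e-06;  (-1·δy/y)² = (-1×0.0805)² = 0.00647;  (-3·δc/c)² = (-3×0.00644)² = 0.000373
δQ/Q = √(0.00685) = 0.0828
Q = 4.96e-06, so δQ = 0.0828 × 4.96e-06 = 4.11e-07.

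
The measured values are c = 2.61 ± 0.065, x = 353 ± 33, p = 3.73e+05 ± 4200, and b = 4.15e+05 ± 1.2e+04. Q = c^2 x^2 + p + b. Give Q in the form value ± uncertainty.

Let w = c^2·x^2 = 8.49e+05. δw/w = √((2·δc/c)² + (2·δx/x)²) = √(0.00248 + 0.0350) = 0.193, so δw = 1.64e+05.
Q = w + p + b: δQ = √(δw² + δp² + δb²) = √(2.7e+10 + 1.76e+07 + 1.44e+08) = 1.65e+05
Q = 1.64e+06.

(1.64 ± 0.165) × 10^6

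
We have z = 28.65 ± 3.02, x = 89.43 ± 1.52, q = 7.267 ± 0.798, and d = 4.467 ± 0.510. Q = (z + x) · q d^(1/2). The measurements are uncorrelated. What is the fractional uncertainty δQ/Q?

0.127

Let u = z + x = 118.1. δu = √(δz² + δx²) = √(9.12 + 2.31) = 3.38, so δu/u = 0.0286.
Q is then a monomial in u, q, d:
δQ/Q = √((δu/u)² + (1·δq/q)² + (½·δd/d)²) = √(0.000820 + 0.0121 + 0.00326) = 0.127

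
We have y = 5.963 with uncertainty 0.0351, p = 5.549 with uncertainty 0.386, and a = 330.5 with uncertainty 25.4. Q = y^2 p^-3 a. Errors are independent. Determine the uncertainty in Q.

15.3

Products/powers → add relative errors in quadrature, weighted by exponent:
  (2·δy/y)² = (2×0.00589)² = 0.000139;  (-3·δp/p)² = (-3×0.0696)² = 0.0435;  (1·δa/a)² = (1×0.0769)² = 0.00591
δQ/Q = √(0.0496) = 0.223
Q = 68.78, so δQ = 0.223 × 68.78 = 15.3.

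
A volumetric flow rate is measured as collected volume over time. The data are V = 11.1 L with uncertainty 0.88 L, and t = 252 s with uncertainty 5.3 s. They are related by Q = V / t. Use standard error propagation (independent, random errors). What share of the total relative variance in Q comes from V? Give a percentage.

93.4%

(δQ/Q)² = (1·δV/V)² + (-1·δt/t)²
  V term: (1×0.0793)² = 0.00629
  t term: (-1×0.0210)² = 0.000442
Total = 0.00673. Share from V = 0.00629/0.00673 = 0.934.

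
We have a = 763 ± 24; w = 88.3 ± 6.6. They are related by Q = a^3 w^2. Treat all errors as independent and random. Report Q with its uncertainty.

Each factor contributes (exponent × relative error)² to (δQ/Q)²:
  (3·δa/a)² = (3×0.0315)² = 0.00890;  (2·δw/w)² = (2×0.0747)² = 0.0223
δQ/Q = √(0.0313) = 0.177
Q = 3.46e+12, so δQ = 0.177 × 3.46e+12 = 6.12e+11.

(3.46 ± 0.612) × 10^12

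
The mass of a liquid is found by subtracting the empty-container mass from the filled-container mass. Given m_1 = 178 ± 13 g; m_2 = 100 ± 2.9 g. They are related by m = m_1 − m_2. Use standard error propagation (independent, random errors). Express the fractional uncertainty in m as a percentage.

17.1%

Absolute uncertainties add in quadrature for a linear combination:
  (δm_1)² = 169;  (δm_2)² = 8.41
δm = √(177) = 13.3 g
m = 78.0 g, so δm/m = 13.3/78.0 = 0.171.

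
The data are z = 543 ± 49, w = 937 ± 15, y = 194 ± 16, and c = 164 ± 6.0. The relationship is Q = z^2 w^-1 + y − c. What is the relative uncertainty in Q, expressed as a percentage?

17.3%

Let p = z^2·w^-1 = 315. δp/p = √((2·δz/z)² + (-1·δw/w)²) = √(0.0326 + 0.000256) = 0.181, so δp = 57.0.
Q = p + y − c: δQ = √(δp² + δy² + δc²) = √(3250 + 256 + 36.0) = 59.5
Q = 345, so δQ/Q = 59.5/345 = 0.173.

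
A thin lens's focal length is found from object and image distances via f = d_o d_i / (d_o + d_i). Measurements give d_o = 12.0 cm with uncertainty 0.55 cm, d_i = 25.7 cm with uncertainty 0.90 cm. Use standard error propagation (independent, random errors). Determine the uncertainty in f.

∂f/∂d_o = (d_i/(d_o+d_i))² = 0.465;  ∂f/∂d_i = (d_o/(d_o+d_i))² = 0.101
δf = √((∂f/∂d_o · δd_o)² + (∂f/∂d_i · δd_i)²) = √(0.0653 + 0.00831) = 0.271 cm

0.271 cm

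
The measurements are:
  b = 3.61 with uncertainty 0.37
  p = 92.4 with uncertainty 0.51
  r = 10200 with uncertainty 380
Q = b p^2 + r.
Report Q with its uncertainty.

41000 ± 3200

Let w = b·p^2 = 30800. δw/w = √((1·δb/b)² + (2·δp/p)²) = √(0.0105 + 0.000122) = 0.103, so δw = 3180.
Q = w + r: δQ = √(δw² + δr²) = √(1.01e+07 + 1.44e+05) = 3200
Q = 41000.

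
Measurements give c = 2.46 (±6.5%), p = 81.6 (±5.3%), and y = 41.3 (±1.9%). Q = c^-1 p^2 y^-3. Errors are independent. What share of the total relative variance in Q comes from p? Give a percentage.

60.1%

(δQ/Q)² = (-1·δc/c)² + (2·δp/p)² + (-3·δy/y)²
  c term: (-1×0.0650)² = 0.00423
  p term: (2×0.0530)² = 0.0112
  y term: (-3×0.0190)² = 0.00325
Total = 0.0187. Share from p = 0.0112/0.0187 = 0.601.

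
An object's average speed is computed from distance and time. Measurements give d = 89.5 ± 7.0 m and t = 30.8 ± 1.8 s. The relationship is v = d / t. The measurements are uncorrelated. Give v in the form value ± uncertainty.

2.91 ± 0.284 m/s

For a monomial v ∝ d, t^-1, fractional errors add in quadrature:
  (1·δd/d)² = (1×0.0782)² = 0.00612;  (-1·δt/t)² = (-1×0.0584)² = 0.00342
δv/v = √(0.00953) = 0.0976
v = 2.91 m/s, so δv = 0.0976 × 2.91 = 0.284 m/s.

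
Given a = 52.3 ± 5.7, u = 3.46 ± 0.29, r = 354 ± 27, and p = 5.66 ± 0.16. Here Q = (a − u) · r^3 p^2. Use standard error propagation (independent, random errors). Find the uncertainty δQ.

Let w = a − u = 48.8. δw = √(δa² + δu²) = √(32.5 + 0.0841) = 5.71, so δw/w = 0.117.
Q is then a monomial in w, r, p:
δQ/Q = √((δw/w)² + (3·δr/r)² + (2·δp/p)²) = √(0.0137 + 0.0524 + 0.00320) = 0.263
Q = 6.94e+10, so δQ = 0.263 × 6.94e+10 = 1.83e+10.

1.83e+10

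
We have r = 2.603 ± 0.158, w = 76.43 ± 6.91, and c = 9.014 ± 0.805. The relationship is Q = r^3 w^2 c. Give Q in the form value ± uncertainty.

Since Q is a product/quotient, work with relative uncertainties:
  (3·δr/r)² = (3×0.0607)² = 0.0332;  (2·δw/w)² = (2×0.0904)² = 0.0327;  (1·δc/c)² = (1×0.0893)² = 0.00798
δQ/Q = √(0.0738) = 0.272
Q = 928700, so δQ = 0.272 × 928700 = 2.52e+05.

(9.287 ± 2.52) × 10^5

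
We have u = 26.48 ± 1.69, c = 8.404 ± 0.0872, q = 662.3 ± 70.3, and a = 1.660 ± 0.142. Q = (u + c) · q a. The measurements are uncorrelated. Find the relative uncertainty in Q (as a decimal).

0.145

Let w = u + c = 34.88. δw = √(δu² + δc²) = √(2.86 + 0.00760) = 1.69, so δw/w = 0.0485.
Q is then a monomial in w, q, a:
δQ/Q = √((δw/w)² + (1·δq/q)² + (1·δa/a)²) = √(0.00235 + 0.0113 + 0.00732) = 0.145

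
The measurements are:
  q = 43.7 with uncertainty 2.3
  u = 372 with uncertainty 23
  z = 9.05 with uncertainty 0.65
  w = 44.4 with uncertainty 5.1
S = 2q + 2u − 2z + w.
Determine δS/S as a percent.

5.42%

Each term contributes (cᵢ δxᵢ)² to (δS)²:
  (2·δq)² = 21.2;  (2·δu)² = 2120;  (2·δz)² = 1.69;  (δw)² = 26.0
δS = √(2160) = 46.5
S = 858, so δS/S = 46.5/858 = 0.0542.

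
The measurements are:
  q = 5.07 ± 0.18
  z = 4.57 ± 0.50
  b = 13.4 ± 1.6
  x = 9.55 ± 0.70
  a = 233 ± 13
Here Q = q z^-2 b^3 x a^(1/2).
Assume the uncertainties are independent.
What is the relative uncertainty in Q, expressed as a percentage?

42.8%

For a monomial Q ∝ q, z^-2, b^3, x, a^(1/2), fractional errors add in quadrature:
  (1·δq/q)² = (1×0.0355)² = 0.00126;  (-2·δz/z)² = (-2×0.109)² = 0.0479;  (3·δb/b)² = (3×0.119)² = 0.128;  (1·δx/x)² = (1×0.0733)² = 0.00537;  (½·δa/a)² = (0.5×0.0558)² = 0.000778
δQ/Q = √(0.184) = 0.428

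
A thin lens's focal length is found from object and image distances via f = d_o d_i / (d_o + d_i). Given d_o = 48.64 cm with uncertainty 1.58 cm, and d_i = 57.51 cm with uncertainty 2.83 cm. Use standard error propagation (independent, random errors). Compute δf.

0.754 cm

∂f/∂d_o = (d_i/(d_o+d_i))² = 0.294;  ∂f/∂d_i = (d_o/(d_o+d_i))² = 0.210
δf = √((∂f/∂d_o · δd_o)² + (∂f/∂d_i · δd_i)²) = √(0.215 + 0.353) = 0.754 cm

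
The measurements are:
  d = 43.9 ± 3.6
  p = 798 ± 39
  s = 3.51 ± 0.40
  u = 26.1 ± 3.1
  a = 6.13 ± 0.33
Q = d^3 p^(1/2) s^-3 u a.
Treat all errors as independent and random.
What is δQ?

Products/powers → add relative errors in quadrature, weighted by exponent:
  (3·δd/d)² = (3×0.0820)² = 0.0605;  (½·δp/p)² = (0.5×0.0489)² = 0.000597;  (-3·δs/s)² = (-3×0.114)² = 0.117;  (1·δu/u)² = (1×0.119)² = 0.0141;  (1·δa/a)² = (1×0.0538)² = 0.00290
δQ/Q = √(0.195) = 0.442
Q = 8.84e+06, so δQ = 0.442 × 8.84e+06 = 3.9e+06.

3.9e+06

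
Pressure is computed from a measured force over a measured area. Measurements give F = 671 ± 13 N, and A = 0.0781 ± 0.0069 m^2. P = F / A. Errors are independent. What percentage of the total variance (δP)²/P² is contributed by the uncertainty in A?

95.4%

(δP/P)² = (1·δF/F)² + (-1·δA/A)²
  F term: (1×0.0194)² = 0.000375
  A term: (-1×0.0883)² = 0.00781
Total = 0.00818. Share from A = 0.00781/0.00818 = 0.954.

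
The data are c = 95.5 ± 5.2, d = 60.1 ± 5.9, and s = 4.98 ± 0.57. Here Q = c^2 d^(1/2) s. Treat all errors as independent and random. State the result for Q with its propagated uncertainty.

For a monomial Q ∝ c^2, d^(1/2), s, fractional errors add in quadrature:
  (2·δc/c)² = (2×0.0545)² = 0.0119;  (½·δd/d)² = (0.5×0.0982)² = 0.00241;  (1·δs/s)² = (1×0.114)² = 0.0131
δQ/Q = √(0.0274) = 0.165
Q = 3.52e+05, so δQ = 0.165 × 3.52e+05 = 58300.

(3.52 ± 0.583) × 10^5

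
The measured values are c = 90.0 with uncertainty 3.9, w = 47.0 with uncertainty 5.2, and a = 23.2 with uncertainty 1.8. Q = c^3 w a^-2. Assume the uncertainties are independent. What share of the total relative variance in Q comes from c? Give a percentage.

31.8%

(δQ/Q)² = (3·δc/c)² + (1·δw/w)² + (-2·δa/a)²
  c term: (3×0.0433)² = 0.0169
  w term: (1×0.111)² = 0.0122
  a term: (-2×0.0776)² = 0.0241
Total = 0.0532. Share from c = 0.0169/0.0532 = 0.318.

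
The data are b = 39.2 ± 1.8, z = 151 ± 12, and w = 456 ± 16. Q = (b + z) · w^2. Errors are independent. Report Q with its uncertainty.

Let u = b + z = 190. δu = √(δb² + δz²) = √(3.24 + 144) = 12.1, so δu/u = 0.0638.
Q is then a monomial in u, w:
δQ/Q = √((δu/u)² + (2·δw/w)²) = √(0.00407 + 0.00492) = 0.0948
Q = 3.95e+07, so δQ = 0.0948 × 3.95e+07 = 3.75e+06.

(3.95 ± 0.375) × 10^7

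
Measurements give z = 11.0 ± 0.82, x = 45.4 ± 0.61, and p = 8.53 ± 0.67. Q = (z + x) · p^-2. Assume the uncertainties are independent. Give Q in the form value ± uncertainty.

Let u = z + x = 56.4. δu = √(δz² + δx²) = √(0.672 + 0.372) = 1.02, so δu/u = 0.0181.
Q is then a monomial in u, p:
δQ/Q = √((δu/u)² + (-2·δp/p)²) = √(0.000328 + 0.0247) = 0.158
Q = 0.775, so δQ = 0.158 × 0.775 = 0.123.

0.775 ± 0.123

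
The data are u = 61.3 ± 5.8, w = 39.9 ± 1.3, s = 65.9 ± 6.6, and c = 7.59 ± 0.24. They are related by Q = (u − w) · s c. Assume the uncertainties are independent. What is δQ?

Let h = u − w = 21.4. δh = √(δu² + δw²) = √(33.6 + 1.69) = 5.94, so δh/h = 0.278.
Q is then a monomial in h, s, c:
δQ/Q = √((δh/h)² + (1·δs/s)² + (1·δc/c)²) = √(0.0771 + 0.0100 + 0.001000) = 0.297
Q = 10700, so δQ = 0.297 × 10700 = 3180.

3180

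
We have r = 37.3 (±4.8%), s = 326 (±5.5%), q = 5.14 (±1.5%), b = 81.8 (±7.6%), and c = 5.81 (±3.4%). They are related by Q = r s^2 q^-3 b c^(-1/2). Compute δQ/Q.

Since Q is a product/quotient, work with relative uncertainties:
  (1·δr/r)² = (1×0.0480)² = 0.00230;  (2·δs/s)² = (2×0.0550)² = 0.0121;  (-3·δq/q)² = (-3×0.0150)² = 0.00202;  (1·δb/b)² = (1×0.0760)² = 0.00578;  (−½·δc/c)² = (-0.5×0.0340)² = 0.000289
δQ/Q = √(0.0225) = 0.150

0.150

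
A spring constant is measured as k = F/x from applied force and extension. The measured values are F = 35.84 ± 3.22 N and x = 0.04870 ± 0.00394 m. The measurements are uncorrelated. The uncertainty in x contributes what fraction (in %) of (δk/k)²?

44.8%

(δk/k)² = (1·δF/F)² + (-1·δx/x)²
  F term: (1×0.0898)² = 0.00807
  x term: (-1×0.0809)² = 0.00655
Total = 0.0146. Share from x = 0.00655/0.0146 = 0.448.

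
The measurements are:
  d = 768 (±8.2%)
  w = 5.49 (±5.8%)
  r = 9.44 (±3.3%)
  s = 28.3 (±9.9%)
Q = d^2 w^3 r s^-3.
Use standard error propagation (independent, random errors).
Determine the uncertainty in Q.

15600

Since Q is a product/quotient, work with relative uncertainties:
  (2·δd/d)² = (2×0.0820)² = 0.0269;  (3·δw/w)² = (3×0.0580)² = 0.0303;  (1·δr/r)² = (1×0.0330)² = 0.00109;  (-3·δs/s)² = (-3×0.0990)² = 0.0882
δQ/Q = √(0.146) = 0.383
Q = 40600, so δQ = 0.383 × 40600 = 15600.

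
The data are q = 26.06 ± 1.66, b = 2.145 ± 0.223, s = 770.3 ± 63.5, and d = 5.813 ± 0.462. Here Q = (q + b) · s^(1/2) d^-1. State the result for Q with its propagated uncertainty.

Let u = q + b = 28.20. δu = √(δq² + δb²) = √(2.76 + 0.0497) = 1.67, so δu/u = 0.0594.
Q is then a monomial in u, s, d:
δQ/Q = √((δu/u)² + (½·δs/s)² + (-1·δd/d)²) = √(0.00353 + 0.00170 + 0.00632) = 0.107
Q = 134.7, so δQ = 0.107 × 134.7 = 14.5.

134.7 ± 14.5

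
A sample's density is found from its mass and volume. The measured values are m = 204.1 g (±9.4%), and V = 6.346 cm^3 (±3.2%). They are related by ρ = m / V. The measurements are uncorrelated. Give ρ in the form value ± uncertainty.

32.16 ± 3.19 g/cm^3

ρ is a product of powers, so relative uncertainties combine in quadrature:
  (1·δm/m)² = (1×0.0940)² = 0.00884;  (-1·δV/V)² = (-1×0.0320)² = 0.00102
δρ/ρ = √(0.00986) = 0.0993
ρ = 32.16 g/cm^3, so δρ = 0.0993 × 32.16 = 3.19 g/cm^3.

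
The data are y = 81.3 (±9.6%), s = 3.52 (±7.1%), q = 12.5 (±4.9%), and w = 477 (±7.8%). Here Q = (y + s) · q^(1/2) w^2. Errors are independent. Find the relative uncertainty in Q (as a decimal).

Let u = y + s = 84.8. δu = √(δy² + δs²) = √(60.9 + 0.0625) = 7.81, so δu/u = 0.0921.
Q is then a monomial in u, q, w:
δQ/Q = √((δu/u)² + (½·δq/q)² + (2·δw/w)²) = √(0.00848 + 0.000600 + 0.0243) = 0.183

0.183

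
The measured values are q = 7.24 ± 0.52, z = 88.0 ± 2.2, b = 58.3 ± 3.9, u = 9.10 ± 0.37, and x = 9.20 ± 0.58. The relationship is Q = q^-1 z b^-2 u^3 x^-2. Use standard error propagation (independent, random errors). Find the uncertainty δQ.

For a monomial Q ∝ q^-1, z, b^-2, u^3, x^-2, fractional errors add in quadrature:
  (-1·δq/q)² = (-1×0.0718)² = 0.00516;  (1·δz/z)² = (1×0.0250)² = 0.000625;  (-2·δb/b)² = (-2×0.0669)² = 0.0179;  (3·δu/u)² = (3×0.0407)² = 0.0149;  (-2·δx/x)² = (-2×0.0630)² = 0.0159
δQ/Q = √(0.0545) = 0.233
Q = 0.0318, so δQ = 0.233 × 0.0318 = 0.00743.

0.00743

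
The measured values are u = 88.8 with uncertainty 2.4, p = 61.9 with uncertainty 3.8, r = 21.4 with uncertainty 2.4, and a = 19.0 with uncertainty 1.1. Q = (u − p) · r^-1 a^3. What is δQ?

Let w = u − p = 26.9. δw = √(δu² + δp²) = √(5.76 + 14.4) = 4.49, so δw/w = 0.167.
Q is then a monomial in w, r, a:
δQ/Q = √((δw/w)² + (-1·δr/r)² + (3·δa/a)²) = √(0.0279 + 0.0126 + 0.0302) = 0.266
Q = 8620, so δQ = 0.266 × 8620 = 2290.

2290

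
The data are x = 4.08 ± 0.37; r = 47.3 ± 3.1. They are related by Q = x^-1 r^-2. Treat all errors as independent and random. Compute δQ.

Q is a product of powers, so relative uncertainties combine in quadrature:
  (-1·δx/x)² = (-1×0.0907)² = 0.00822;  (-2·δr/r)² = (-2×0.0655)² = 0.0172
δQ/Q = √(0.0254) = 0.159
Q = 0.000110, so δQ = 0.159 × 0.000110 = 1.75e-05.

1.75e-05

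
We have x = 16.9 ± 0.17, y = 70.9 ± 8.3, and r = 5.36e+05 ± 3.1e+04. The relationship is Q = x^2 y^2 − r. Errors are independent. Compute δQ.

Let p = x^2·y^2 = 1.44e+06. δp/p = √((2·δx/x)² + (2·δy/y)²) = √(0.000405 + 0.0548) = 0.235, so δp = 3.37e+05.
Q = p − r: δQ = √(δp² + δr²) = √(1.14e+11 + 9.61e+08) = 3.39e+05

3.39e+05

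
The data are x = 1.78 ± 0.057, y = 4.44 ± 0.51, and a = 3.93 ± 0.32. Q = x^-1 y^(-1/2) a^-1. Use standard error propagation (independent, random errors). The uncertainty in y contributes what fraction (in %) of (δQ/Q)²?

30.1%

(δQ/Q)² = (-1·δx/x)² + (−½·δy/y)² + (-1·δa/a)²
  x term: (-1×0.0320)² = 0.00103
  y term: (-0.5×0.115)² = 0.00330
  a term: (-1×0.0814)² = 0.00663
Total = 0.0110. Share from y = 0.00330/0.0110 = 0.301.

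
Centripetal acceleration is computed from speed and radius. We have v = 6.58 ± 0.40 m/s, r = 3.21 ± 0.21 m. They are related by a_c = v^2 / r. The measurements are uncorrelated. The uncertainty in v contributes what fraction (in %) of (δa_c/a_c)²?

(δa_c/a_c)² = (2·δv/v)² + (-1·δr/r)²
  v term: (2×0.0608)² = 0.0148
  r term: (-1×0.0654)² = 0.00428
Total = 0.0191. Share from v = 0.0148/0.0191 = 0.775.

77.5%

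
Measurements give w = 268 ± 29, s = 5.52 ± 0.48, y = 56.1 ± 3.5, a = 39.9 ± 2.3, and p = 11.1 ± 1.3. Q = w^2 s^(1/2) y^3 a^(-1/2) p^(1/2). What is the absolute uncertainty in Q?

4.66e+09

Q is a product of powers, so relative uncertainties combine in quadrature:
  (2·δw/w)² = (2×0.108)² = 0.0468;  (½·δs/s)² = (0.5×0.0870)² = 0.00189;  (3·δy/y)² = (3×0.0624)² = 0.0350;  (−½·δa/a)² = (-0.5×0.0576)² = 0.000831;  (½·δp/p)² = (0.5×0.117)² = 0.00343
δQ/Q = √(0.0880) = 0.297
Q = 1.57e+10, so δQ = 0.297 × 1.57e+10 = 4.66e+09.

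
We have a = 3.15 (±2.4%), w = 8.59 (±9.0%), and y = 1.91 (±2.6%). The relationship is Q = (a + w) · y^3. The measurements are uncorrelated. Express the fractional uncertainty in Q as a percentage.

Let u = a + w = 11.7. δu = √(δa² + δw²) = √(0.00572 + 0.598) = 0.777, so δu/u = 0.0662.
Q is then a monomial in u, y:
δQ/Q = √((δu/u)² + (3·δy/y)²) = √(0.00438 + 0.00608) = 0.102

10.2%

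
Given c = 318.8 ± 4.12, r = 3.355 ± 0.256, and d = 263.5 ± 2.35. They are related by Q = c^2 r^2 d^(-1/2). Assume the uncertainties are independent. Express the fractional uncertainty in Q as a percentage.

15.5%

Products/powers → add relative errors in quadrature, weighted by exponent:
  (2·δc/c)² = (2×0.0129)² = 0.000668;  (2·δr/r)² = (2×0.0763)² = 0.0233;  (−½·δd/d)² = (-0.5×0.00892)² = 1.99e-05
δQ/Q = √(0.0240) = 0.155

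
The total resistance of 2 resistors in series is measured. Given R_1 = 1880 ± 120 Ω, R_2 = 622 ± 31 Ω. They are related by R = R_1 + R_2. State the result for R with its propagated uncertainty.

Absolute uncertainties add in quadrature for a linear combination:
  (δR_1)² = 14400;  (δR_2)² = 961
δR = √(15400) = 124 Ω
R = 2500 Ω.

2500 ± 124 Ω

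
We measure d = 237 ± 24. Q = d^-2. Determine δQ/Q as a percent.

20.3%

Q ∝ d^-2, so δQ/Q = |-2| · δd/d = 2 × 0.101 = 0.203.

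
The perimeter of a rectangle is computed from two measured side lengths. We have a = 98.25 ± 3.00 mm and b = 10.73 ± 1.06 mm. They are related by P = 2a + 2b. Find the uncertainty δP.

Sums and differences: (δP)² = Σ (cᵢ δxᵢ)².
  (2·δa)² = 36.0;  (2·δb)² = 4.49
δP = √(40.5) = 6.36 mm

6.36 mm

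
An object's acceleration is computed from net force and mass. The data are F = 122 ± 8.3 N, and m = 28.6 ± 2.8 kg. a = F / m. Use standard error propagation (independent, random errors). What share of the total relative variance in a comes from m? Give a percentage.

(δa/a)² = (1·δF/F)² + (-1·δm/m)²
  F term: (1×0.0680)² = 0.00463
  m term: (-1×0.0979)² = 0.00958
Total = 0.0142. Share from m = 0.00958/0.0142 = 0.674.

67.4%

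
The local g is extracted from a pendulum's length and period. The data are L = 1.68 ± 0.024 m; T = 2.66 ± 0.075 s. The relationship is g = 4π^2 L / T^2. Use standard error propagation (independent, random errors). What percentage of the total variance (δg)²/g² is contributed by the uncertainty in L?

(δg/g)² = (1·δL/L)² + (-2·δT/T)²
  L term: (1×0.0143)² = 0.000204
  T term: (-2×0.0282)² = 0.00318
Total = 0.00338. Share from L = 0.000204/0.00338 = 0.0603.

6.03%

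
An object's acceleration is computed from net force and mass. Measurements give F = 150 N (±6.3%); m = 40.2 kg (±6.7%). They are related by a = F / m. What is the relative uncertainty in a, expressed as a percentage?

For a monomial a ∝ F, m^-1, fractional errors add in quadrature:
  (1·δF/F)² = (1×0.0630)² = 0.00397;  (-1·δm/m)² = (-1×0.0670)² = 0.00449
δa/a = √(0.00846) = 0.0920

9.20%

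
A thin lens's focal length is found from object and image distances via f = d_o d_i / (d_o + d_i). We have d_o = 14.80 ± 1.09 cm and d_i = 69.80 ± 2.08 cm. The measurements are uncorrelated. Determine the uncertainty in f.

0.745 cm

∂f/∂d_o = (d_i/(d_o+d_i))² = 0.681;  ∂f/∂d_i = (d_o/(d_o+d_i))² = 0.0306
δf = √((∂f/∂d_o · δd_o)² + (∂f/∂d_i · δd_i)²) = √(0.551 + 0.00405) = 0.745 cm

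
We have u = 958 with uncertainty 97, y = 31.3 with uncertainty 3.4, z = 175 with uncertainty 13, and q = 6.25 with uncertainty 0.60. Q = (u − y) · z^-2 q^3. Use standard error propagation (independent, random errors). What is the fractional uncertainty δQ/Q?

Let w = u − y = 927. δw = √(δu² + δy²) = √(9410 + 11.6) = 97.1, so δw/w = 0.105.
Q is then a monomial in w, z, q:
δQ/Q = √((δw/w)² + (-2·δz/z)² + (3·δq/q)²) = √(0.0110 + 0.0221 + 0.0829) = 0.341

0.341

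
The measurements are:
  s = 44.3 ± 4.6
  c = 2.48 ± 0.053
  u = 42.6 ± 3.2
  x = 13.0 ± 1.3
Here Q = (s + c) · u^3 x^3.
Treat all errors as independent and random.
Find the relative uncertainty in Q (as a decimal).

0.388

Let w = s + c = 46.8. δw = √(δs² + δc²) = √(21.2 + 0.00281) = 4.60, so δw/w = 0.0983.
Q is then a monomial in w, u, x:
δQ/Q = √((δw/w)² + (3·δu/u)² + (3·δx/x)²) = √(0.00967 + 0.0508 + 0.0900) = 0.388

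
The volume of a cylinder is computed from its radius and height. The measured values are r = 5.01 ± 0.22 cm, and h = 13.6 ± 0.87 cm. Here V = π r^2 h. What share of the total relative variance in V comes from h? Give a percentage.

34.7%

(δV/V)² = (2·δr/r)² + (1·δh/h)²
  r term: (2×0.0439)² = 0.00771
  h term: (1×0.0640)² = 0.00409
Total = 0.0118. Share from h = 0.00409/0.0118 = 0.347.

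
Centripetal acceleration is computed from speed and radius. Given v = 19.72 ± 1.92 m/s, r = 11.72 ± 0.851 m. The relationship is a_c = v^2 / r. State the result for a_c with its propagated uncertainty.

a_c is a product of powers, so relative uncertainties combine in quadrature:
  (2·δv/v)² = (2×0.0974)² = 0.0379;  (-1·δr/r)² = (-1×0.0726)² = 0.00527
δa_c/a_c = √(0.0432) = 0.208
a_c = 33.18 m/s^2, so δa_c = 0.208 × 33.18 = 6.90 m/s^2.

33.18 ± 6.90 m/s^2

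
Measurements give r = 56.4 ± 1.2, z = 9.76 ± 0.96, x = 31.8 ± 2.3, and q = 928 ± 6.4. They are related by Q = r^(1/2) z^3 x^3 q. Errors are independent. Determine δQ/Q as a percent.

Since Q is a product/quotient, work with relative uncertainties:
  (½·δr/r)² = (0.5×0.0213)² = 0.000113;  (3·δz/z)² = (3×0.0984)² = 0.0871;  (3·δx/x)² = (3×0.0723)² = 0.0471;  (1·δq/q)² = (1×0.00690)² = 4.76e-05
δQ/Q = √(0.134) = 0.366

36.6%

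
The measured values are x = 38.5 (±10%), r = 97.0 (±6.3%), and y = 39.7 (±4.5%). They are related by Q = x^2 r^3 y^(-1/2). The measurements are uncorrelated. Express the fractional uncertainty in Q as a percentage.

Products/powers → add relative errors in quadrature, weighted by exponent:
  (2·δx/x)² = (2×0.100)² = 0.0400;  (3·δr/r)² = (3×0.0630)² = 0.0357;  (−½·δy/y)² = (-0.5×0.0450)² = 0.000506
δQ/Q = √(0.0762) = 0.276

27.6%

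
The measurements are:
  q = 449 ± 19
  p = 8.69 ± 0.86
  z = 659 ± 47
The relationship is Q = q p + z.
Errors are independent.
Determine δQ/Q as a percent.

Let w = q·p = 3900. δw/w = √((1·δq/q)² + (1·δp/p)²) = √(0.00179 + 0.00979) = 0.108, so δw = 420.
Q = w + z: δQ = √(δw² + δz²) = √(1.76e+05 + 2210) = 423
Q = 4560, so δQ/Q = 423/4560 = 0.0927.

9.27%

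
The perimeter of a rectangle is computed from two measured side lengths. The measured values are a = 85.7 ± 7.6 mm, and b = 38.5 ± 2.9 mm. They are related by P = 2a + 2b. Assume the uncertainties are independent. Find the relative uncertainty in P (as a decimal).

Sums and differences: (δP)² = Σ (cᵢ δxᵢ)².
  (2·δa)² = 231;  (2·δb)² = 33.6
δP = √(265) = 16.3 mm
P = 248 mm, so δP/P = 16.3/248 = 0.0655.

0.0655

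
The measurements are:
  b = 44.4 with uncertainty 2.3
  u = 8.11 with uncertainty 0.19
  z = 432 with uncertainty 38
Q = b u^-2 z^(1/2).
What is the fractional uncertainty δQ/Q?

Q is a product of powers, so relative uncertainties combine in quadrature:
  (1·δb/b)² = (1×0.0518)² = 0.00268;  (-2·δu/u)² = (-2×0.0234)² = 0.00220;  (½·δz/z)² = (0.5×0.0880)² = 0.00193
δQ/Q = √(0.00681) = 0.0825

0.0825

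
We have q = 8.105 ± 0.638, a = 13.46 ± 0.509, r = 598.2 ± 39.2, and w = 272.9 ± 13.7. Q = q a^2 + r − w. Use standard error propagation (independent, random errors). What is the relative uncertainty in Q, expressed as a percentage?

Let p = q·a^2 = 1468. δp/p = √((1·δq/q)² + (2·δa/a)²) = √(0.00620 + 0.00572) = 0.109, so δp = 160.
Q = p + r − w: δQ = √(δp² + δr² + δw²) = √(25700 + 1540 + 188) = 166
Q = 1794, so δQ/Q = 166/1794 = 0.0923.

9.23%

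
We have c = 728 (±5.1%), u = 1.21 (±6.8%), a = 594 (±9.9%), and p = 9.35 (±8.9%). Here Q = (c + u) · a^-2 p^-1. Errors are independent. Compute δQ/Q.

0.223

Let w = c + u = 729. δw = √(δc² + δu²) = √(1380 + 0.00677) = 37.1, so δw/w = 0.0509.
Q is then a monomial in w, a, p:
δQ/Q = √((δw/w)² + (-2·δa/a)² + (-1·δp/p)²) = √(0.00259 + 0.0392 + 0.00792) = 0.223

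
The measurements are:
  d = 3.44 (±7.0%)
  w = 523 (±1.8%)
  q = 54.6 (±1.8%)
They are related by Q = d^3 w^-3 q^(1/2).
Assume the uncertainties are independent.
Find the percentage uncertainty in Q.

Products/powers → add relative errors in quadrature, weighted by exponent:
  (3·δd/d)² = (3×0.0700)² = 0.0441;  (-3·δw/w)² = (-3×0.0180)² = 0.00292;  (½·δq/q)² = (0.5×0.0180)² = 8.1e-05
δQ/Q = √(0.0471) = 0.217

21.7%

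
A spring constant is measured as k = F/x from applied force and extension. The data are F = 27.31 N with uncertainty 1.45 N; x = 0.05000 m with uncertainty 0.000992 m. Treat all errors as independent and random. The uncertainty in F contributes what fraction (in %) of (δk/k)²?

87.7%

(δk/k)² = (1·δF/F)² + (-1·δx/x)²
  F term: (1×0.0531)² = 0.00282
  x term: (-1×0.0198)² = 0.000394
Total = 0.00321. Share from F = 0.00282/0.00321 = 0.877.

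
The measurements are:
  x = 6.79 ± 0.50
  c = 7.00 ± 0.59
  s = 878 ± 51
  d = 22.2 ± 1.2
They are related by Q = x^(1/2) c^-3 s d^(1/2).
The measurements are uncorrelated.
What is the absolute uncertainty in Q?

Products/powers → add relative errors in quadrature, weighted by exponent:
  (½·δx/x)² = (0.5×0.0736)² = 0.00136;  (-3·δc/c)² = (-3×0.0843)² = 0.0639;  (1·δs/s)² = (1×0.0581)² = 0.00337;  (½·δd/d)² = (0.5×0.0541)² = 0.000730
δQ/Q = √(0.0694) = 0.263
Q = 31.4, so δQ = 0.263 × 31.4 = 8.28.

8.28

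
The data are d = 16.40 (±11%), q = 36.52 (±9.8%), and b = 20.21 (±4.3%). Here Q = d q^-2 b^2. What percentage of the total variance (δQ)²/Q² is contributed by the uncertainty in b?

12.8%

(δQ/Q)² = (1·δd/d)² + (-2·δq/q)² + (2·δb/b)²
  d term: (1×0.110)² = 0.0121
  q term: (-2×0.0980)² = 0.0384
  b term: (2×0.0430)² = 0.00740
Total = 0.0579. Share from b = 0.00740/0.0579 = 0.128.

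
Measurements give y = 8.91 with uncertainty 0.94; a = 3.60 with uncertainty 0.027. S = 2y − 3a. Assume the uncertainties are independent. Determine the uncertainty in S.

1.88

Absolute uncertainties add in quadrature for a linear combination:
  (2·δy)² = 3.53;  (3·δa)² = 0.00656
δS = √(3.54) = 1.88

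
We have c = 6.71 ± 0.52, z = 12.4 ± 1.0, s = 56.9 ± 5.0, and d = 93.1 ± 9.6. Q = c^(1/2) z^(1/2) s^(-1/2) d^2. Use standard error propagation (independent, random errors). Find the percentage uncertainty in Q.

Products/powers → add relative errors in quadrature, weighted by exponent:
  (½·δc/c)² = (0.5×0.0775)² = 0.00150;  (½·δz/z)² = (0.5×0.0806)² = 0.00163;  (−½·δs/s)² = (-0.5×0.0879)² = 0.00193;  (2·δd/d)² = (2×0.103)² = 0.0425
δQ/Q = √(0.0476) = 0.218

21.8%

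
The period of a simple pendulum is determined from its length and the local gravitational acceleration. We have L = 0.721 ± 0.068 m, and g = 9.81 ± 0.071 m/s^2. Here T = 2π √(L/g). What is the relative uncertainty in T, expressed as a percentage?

4.73%

Products/powers → add relative errors in quadrature, weighted by exponent:
  (½·δL/L)² = (0.5×0.0943)² = 0.00222;  (−½·δg/g)² = (-0.5×0.00724)² = 1.31e-05
δT/T = √(0.00224) = 0.0473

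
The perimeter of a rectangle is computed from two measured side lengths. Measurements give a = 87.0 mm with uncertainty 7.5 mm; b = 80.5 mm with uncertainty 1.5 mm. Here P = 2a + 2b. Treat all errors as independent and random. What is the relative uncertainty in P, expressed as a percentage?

Absolute uncertainties add in quadrature for a linear combination:
  (2·δa)² = 225;  (2·δb)² = 9.00
δP = √(234) = 15.3 mm
P = 335 mm, so δP/P = 15.3/335 = 0.0457.

4.57%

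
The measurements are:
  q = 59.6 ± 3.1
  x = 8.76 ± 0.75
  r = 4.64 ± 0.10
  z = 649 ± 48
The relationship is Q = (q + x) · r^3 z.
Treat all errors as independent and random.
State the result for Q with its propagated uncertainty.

Let u = q + x = 68.4. δu = √(δq² + δx²) = √(9.61 + 0.562) = 3.19, so δu/u = 0.0467.
Q is then a monomial in u, r, z:
δQ/Q = √((δu/u)² + (3·δr/r)² + (1·δz/z)²) = √(0.00218 + 0.00418 + 0.00547) = 0.109
Q = 4.43e+06, so δQ = 0.109 × 4.43e+06 = 4.82e+05.

(4.43 ± 0.482) × 10^6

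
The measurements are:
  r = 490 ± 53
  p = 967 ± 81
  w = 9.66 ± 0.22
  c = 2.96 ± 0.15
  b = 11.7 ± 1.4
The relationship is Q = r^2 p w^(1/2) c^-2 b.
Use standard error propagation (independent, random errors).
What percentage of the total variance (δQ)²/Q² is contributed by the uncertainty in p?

8.93%

(δQ/Q)² = (2·δr/r)² + (1·δp/p)² + (½·δw/w)² + (-2·δc/c)² + (1·δb/b)²
  r term: (2×0.108)² = 0.0468
  p term: (1×0.0838)² = 0.00702
  w term: (0.5×0.0228)² = 0.000130
  c term: (-2×0.0507)² = 0.0103
  b term: (1×0.120)² = 0.0143
Total = 0.0785. Share from p = 0.00702/0.0785 = 0.0893.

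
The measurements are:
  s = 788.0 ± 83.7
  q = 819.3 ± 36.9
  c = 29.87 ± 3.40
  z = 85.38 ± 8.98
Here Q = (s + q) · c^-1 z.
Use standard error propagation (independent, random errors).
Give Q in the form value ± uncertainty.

Let u = s + q = 1607. δu = √(δs² + δq²) = √(7010 + 1360) = 91.5, so δu/u = 0.0569.
Q is then a monomial in u, c, z:
δQ/Q = √((δu/u)² + (-1·δc/c)² + (1·δz/z)²) = √(0.00324 + 0.0130 + 0.0111) = 0.165
Q = 4594, so δQ = 0.165 × 4594 = 759.

4594 ± 759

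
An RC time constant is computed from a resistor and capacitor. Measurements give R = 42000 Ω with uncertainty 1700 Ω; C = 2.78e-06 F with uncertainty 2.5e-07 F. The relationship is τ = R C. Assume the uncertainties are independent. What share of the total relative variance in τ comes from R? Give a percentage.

(δτ/τ)² = (1·δR/R)² + (1·δC/C)²
  R term: (1×0.0405)² = 0.00164
  C term: (1×0.0899)² = 0.00809
Total = 0.00973. Share from R = 0.00164/0.00973 = 0.168.

16.8%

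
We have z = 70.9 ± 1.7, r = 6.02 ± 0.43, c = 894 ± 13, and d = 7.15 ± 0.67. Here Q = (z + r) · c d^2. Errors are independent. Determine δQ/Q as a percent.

Let u = z + r = 76.9. δu = √(δz² + δr²) = √(2.89 + 0.185) = 1.75, so δu/u = 0.0228.
Q is then a monomial in u, c, d:
δQ/Q = √((δu/u)² + (1·δc/c)² + (2·δd/d)²) = √(0.000520 + 0.000211 + 0.0351) = 0.189

18.9%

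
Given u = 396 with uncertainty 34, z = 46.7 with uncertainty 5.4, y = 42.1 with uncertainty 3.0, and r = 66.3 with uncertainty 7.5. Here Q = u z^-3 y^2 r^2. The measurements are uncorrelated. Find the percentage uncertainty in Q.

44.6%

Each factor contributes (exponent × relative error)² to (δQ/Q)²:
  (1·δu/u)² = (1×0.0859)² = 0.00737;  (-3·δz/z)² = (-3×0.116)² = 0.120;  (2·δy/y)² = (2×0.0713)² = 0.0203;  (2·δr/r)² = (2×0.113)² = 0.0512
δQ/Q = √(0.199) = 0.446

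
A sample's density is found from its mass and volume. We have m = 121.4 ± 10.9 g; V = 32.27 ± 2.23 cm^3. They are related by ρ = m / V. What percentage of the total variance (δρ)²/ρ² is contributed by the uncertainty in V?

37.2%

(δρ/ρ)² = (1·δm/m)² + (-1·δV/V)²
  m term: (1×0.0898)² = 0.00806
  V term: (-1×0.0691)² = 0.00478
Total = 0.0128. Share from V = 0.00478/0.0128 = 0.372.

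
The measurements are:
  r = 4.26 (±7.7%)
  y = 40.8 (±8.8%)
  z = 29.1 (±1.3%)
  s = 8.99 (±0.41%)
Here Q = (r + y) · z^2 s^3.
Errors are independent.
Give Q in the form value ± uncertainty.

(2.77 ± 0.236) × 10^7

Let u = r + y = 45.1. δu = √(δr² + δy²) = √(0.108 + 12.9) = 3.61, so δu/u = 0.0800.
Q is then a monomial in u, z, s:
δQ/Q = √((δu/u)² + (2·δz/z)² + (3·δs/s)²) = √(0.00640 + 0.000676 + 0.000151) = 0.0850
Q = 2.77e+07, so δQ = 0.0850 × 2.77e+07 = 2.36e+06.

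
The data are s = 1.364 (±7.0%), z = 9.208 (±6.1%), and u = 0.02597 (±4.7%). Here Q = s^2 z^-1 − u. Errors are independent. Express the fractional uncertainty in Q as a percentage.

17.5%

Let p = s^2·z^-1 = 0.2021. δp/p = √((2·δs/s)² + (-1·δz/z)²) = √(0.0196 + 0.00372) = 0.153, so δp = 0.0309.
Q = p − u: δQ = √(δp² + δu²) = √(0.000952 + 1.49e-06) = 0.0309
Q = 0.1761, so δQ/Q = 0.0309/0.1761 = 0.175.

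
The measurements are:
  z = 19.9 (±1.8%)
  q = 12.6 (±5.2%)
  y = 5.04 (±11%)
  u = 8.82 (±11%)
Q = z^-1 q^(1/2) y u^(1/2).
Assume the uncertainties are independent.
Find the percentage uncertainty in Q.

12.7%

Each factor contributes (exponent × relative error)² to (δQ/Q)²:
  (-1·δz/z)² = (-1×0.0180)² = 0.000324;  (½·δq/q)² = (0.5×0.0520)² = 0.000676;  (1·δy/y)² = (1×0.110)² = 0.0121;  (½·δu/u)² = (0.5×0.110)² = 0.00302
δQ/Q = √(0.0161) = 0.127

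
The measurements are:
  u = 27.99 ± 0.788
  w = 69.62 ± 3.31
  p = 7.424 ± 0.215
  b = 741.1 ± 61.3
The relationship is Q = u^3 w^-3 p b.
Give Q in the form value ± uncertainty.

357.5 ± 67.0

Since Q is a product/quotient, work with relative uncertainties:
  (3·δu/u)² = (3×0.0282)² = 0.00713;  (-3·δw/w)² = (-3×0.0475)² = 0.0203;  (1·δp/p)² = (1×0.0290)² = 0.000839;  (1·δb/b)² = (1×0.0827)² = 0.00684
δQ/Q = √(0.0352) = 0.188
Q = 357.5, so δQ = 0.188 × 357.5 = 67.0.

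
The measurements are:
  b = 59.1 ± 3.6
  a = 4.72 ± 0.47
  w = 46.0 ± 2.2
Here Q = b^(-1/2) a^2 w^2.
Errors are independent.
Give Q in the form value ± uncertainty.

For a monomial Q ∝ b^(-1/2), a^2, w^2, fractional errors add in quadrature:
  (−½·δb/b)² = (-0.5×0.0609)² = 0.000928;  (2·δa/a)² = (2×0.0996)² = 0.0397;  (2·δw/w)² = (2×0.0478)² = 0.00915
δQ/Q = √(0.0497) = 0.223
Q = 6130, so δQ = 0.223 × 6130 = 1370.

6130 ± 1370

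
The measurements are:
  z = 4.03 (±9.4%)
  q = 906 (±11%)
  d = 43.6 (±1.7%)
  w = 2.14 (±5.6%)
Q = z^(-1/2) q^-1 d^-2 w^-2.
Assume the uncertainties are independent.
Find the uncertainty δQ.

Q is a product of powers, so relative uncertainties combine in quadrature:
  (−½·δz/z)² = (-0.5×0.0940)² = 0.00221;  (-1·δq/q)² = (-1×0.110)² = 0.0121;  (-2·δd/d)² = (-2×0.0170)² = 0.00116;  (-2·δw/w)² = (-2×0.0560)² = 0.0125
δQ/Q = √(0.0280) = 0.167
Q = 6.32e-08, so δQ = 0.167 × 6.32e-08 = 1.06e-08.

1.06e-08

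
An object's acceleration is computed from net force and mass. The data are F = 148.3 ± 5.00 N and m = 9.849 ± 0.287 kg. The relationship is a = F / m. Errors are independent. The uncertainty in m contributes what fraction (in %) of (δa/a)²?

42.8%

(δa/a)² = (1·δF/F)² + (-1·δm/m)²
  F term: (1×0.0337)² = 0.00114
  m term: (-1×0.0291)² = 0.000849
Total = 0.00199. Share from m = 0.000849/0.00199 = 0.428.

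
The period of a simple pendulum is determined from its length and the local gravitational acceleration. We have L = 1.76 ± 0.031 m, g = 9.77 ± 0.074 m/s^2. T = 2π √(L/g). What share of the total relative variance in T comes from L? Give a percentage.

84.4%

(δT/T)² = (½·δL/L)² + (−½·δg/g)²
  L term: (0.5×0.0176)² = 7.76e-05
  g term: (-0.5×0.00757)² = 1.43e-05
Total = 9.19e-05. Share from L = 7.76e-05/9.19e-05 = 0.844.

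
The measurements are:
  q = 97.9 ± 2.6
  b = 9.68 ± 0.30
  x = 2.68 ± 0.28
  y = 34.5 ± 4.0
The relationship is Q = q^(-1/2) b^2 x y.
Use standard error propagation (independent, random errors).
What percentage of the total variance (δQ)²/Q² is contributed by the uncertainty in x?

(δQ/Q)² = (−½·δq/q)² + (2·δb/b)² + (1·δx/x)² + (1·δy/y)²
  q term: (-0.5×0.0266)² = 0.000176
  b term: (2×0.0310)² = 0.00384
  x term: (1×0.104)² = 0.0109
  y term: (1×0.116)² = 0.0134
Total = 0.0284. Share from x = 0.0109/0.0284 = 0.385.

38.5%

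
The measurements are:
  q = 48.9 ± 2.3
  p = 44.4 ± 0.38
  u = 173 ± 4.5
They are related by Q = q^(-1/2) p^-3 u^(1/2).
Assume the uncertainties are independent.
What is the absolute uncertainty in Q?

7.99e-07

Q is a product of powers, so relative uncertainties combine in quadrature:
  (−½·δq/q)² = (-0.5×0.0470)² = 0.000553;  (-3·δp/p)² = (-3×0.00856)² = 0.000659;  (½·δu/u)² = (0.5×0.0260)² = 0.000169
δQ/Q = √(0.00138) = 0.0372
Q = 2.15e-05, so δQ = 0.0372 × 2.15e-05 = 7.99e-07.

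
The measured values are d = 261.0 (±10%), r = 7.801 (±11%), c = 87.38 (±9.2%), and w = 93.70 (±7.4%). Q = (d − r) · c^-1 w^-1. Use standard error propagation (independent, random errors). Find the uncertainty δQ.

Let u = d − r = 253.2. δu = √(δd² + δr²) = √(681 + 0.736) = 26.1, so δu/u = 0.103.
Q is then a monomial in u, c, w:
δQ/Q = √((δu/u)² + (-1·δc/c)² + (-1·δw/w)²) = √(0.0106 + 0.00846 + 0.00548) = 0.157
Q = 0.03093, so δQ = 0.157 × 0.03093 = 0.00485.

0.00485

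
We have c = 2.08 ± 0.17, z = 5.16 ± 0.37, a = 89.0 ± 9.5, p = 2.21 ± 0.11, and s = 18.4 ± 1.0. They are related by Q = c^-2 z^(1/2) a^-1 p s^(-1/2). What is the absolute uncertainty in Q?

Each factor contributes (exponent × relative error)² to (δQ/Q)²:
  (-2·δc/c)² = (-2×0.0817)² = 0.0267;  (½·δz/z)² = (0.5×0.0717)² = 0.00129;  (-1·δa/a)² = (-1×0.107)² = 0.0114;  (1·δp/p)² = (1×0.0498)² = 0.00248;  (−½·δs/s)² = (-0.5×0.0543)² = 0.000738
δQ/Q = √(0.0426) = 0.206
Q = 0.00304, so δQ = 0.206 × 0.00304 = 0.000627.

0.000627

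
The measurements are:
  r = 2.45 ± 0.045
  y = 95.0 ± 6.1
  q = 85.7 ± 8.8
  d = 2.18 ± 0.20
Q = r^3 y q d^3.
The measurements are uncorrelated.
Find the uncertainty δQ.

3.79e+05

Products/powers → add relative errors in quadrature, weighted by exponent:
  (3·δr/r)² = (3×0.0184)² = 0.00304;  (1·δy/y)² = (1×0.0642)² = 0.00412;  (1·δq/q)² = (1×0.103)² = 0.0105;  (3·δd/d)² = (3×0.0917)² = 0.0758
δQ/Q = √(0.0935) = 0.306
Q = 1.24e+06, so δQ = 0.306 × 1.24e+06 = 3.79e+05.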